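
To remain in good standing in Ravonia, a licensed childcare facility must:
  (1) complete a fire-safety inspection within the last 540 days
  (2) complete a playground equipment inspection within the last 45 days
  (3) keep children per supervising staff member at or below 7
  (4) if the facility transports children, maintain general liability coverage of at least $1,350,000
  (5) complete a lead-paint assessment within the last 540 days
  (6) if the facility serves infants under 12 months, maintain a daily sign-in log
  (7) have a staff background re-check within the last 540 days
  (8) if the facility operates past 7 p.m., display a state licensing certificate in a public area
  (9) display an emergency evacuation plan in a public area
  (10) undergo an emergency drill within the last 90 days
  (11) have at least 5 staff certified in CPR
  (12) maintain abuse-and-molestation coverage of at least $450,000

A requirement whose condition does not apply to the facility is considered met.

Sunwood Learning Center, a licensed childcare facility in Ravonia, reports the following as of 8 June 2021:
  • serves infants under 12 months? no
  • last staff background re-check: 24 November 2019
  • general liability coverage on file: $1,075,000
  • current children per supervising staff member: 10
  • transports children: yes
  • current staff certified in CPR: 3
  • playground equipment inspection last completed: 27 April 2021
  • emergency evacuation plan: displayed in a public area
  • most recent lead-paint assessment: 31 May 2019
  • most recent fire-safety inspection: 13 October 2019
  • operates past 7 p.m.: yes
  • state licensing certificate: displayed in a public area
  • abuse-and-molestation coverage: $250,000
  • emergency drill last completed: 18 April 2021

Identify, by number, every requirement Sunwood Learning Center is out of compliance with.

1, 3, 4, 5, 7, 11, 12

1. fire-safety inspection 604 days ago vs limit 540 → not met
2. playground equipment inspection 42 days ago vs limit 45 → met
3. children per supervising staff member 10 > 7 → not met
4. condition 'transports children' holds; general liability coverage $1,075,000 < $1,350,000 → not met
5. lead-paint assessment 739 days ago vs limit 540 → not met
6. condition 'serves infants under 12 months' does not hold → requirement n/a → met
7. staff background re-check 562 days ago vs limit 540 → not met
8. condition 'operates past 7 p.m.' holds; state licensing certificate present → met
9. emergency evacuation plan present → met
10. emergency drill 51 days ago vs limit 90 → met
11. staff certified in CPR 3 < 5 → not met
12. abuse-and-molestation coverage $250,000 < $450,000 → not met
Not met: 1, 3, 4, 5, 7, 11, 12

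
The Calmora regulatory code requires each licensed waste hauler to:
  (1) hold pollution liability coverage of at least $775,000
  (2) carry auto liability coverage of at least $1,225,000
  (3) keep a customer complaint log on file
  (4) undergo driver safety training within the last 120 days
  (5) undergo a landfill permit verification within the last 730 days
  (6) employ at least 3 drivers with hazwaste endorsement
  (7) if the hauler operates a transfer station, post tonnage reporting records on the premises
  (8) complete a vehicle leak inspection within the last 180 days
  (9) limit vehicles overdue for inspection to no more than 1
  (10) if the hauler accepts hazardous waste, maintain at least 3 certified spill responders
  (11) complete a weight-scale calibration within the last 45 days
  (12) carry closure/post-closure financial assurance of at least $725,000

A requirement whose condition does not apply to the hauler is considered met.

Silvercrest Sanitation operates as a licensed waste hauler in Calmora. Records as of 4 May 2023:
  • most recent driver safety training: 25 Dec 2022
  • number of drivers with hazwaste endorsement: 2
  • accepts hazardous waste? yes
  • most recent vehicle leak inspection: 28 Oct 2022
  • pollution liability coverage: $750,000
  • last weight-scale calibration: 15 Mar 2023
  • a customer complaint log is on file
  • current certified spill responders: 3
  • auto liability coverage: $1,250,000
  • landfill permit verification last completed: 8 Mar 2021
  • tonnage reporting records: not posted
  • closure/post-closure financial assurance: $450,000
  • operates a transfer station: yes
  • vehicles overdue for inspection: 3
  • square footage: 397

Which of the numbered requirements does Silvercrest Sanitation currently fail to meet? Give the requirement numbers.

1, 4, 5, 6, 7, 8, 9, 11, 12

1. pollution liability coverage $750,000 < $775,000 → not met
2. auto liability coverage $1,250,000 ≥ $1,225,000 → met
3. customer complaint log present → met
4. driver safety training 130 days ago vs limit 120 → not met
5. landfill permit verification 787 days ago vs limit 730 → not met
6. drivers with hazwaste endorsement 2 < 3 → not met
7. condition 'operates a transfer station' holds; tonnage reporting records absent → not met
8. vehicle leak inspection 188 days ago vs limit 180 → not met
9. vehicles overdue for inspection 3 > 1 → not met
10. condition 'accepts hazardous waste' holds; certified spill responders 3 ≥ 3 → met
11. weight-scale calibration 50 days ago vs limit 45 → not met
12. closure/post-closure financial assurance $450,000 < $725,000 → not met
Not met: 1, 4, 5, 6, 7, 8, 9, 11, 12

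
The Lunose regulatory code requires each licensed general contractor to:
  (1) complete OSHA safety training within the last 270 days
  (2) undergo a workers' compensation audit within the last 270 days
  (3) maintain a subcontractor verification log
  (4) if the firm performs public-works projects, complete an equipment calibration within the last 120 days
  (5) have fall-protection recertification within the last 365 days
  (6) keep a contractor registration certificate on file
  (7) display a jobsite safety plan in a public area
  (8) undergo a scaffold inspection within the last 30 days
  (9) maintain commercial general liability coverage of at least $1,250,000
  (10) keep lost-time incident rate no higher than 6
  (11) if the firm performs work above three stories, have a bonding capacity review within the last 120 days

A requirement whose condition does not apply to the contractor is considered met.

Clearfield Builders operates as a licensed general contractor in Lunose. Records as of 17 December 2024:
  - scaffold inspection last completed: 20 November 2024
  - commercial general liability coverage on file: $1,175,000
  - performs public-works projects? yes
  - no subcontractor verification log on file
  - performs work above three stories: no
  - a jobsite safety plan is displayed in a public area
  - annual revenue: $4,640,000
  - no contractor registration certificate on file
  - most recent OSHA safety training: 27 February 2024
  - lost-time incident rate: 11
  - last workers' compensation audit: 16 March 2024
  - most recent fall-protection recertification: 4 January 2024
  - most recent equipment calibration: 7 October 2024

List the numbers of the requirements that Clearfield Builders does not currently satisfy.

1, 2, 3, 6, 9, 10

1. OSHA safety training 294 days ago vs limit 270 → not met
2. workers' compensation audit 276 days ago vs limit 270 → not met
3. subcontractor verification log absent → not met
4. condition 'performs public-works projects' holds; equipment calibration 71 days ago vs limit 120 → met
5. fall-protection recertification 348 days ago vs limit 365 → met
6. contractor registration certificate absent → not met
7. jobsite safety plan present → met
8. scaffold inspection 27 days ago vs limit 30 → met
9. commercial general liability coverage $1,175,000 < $1,250,000 → not met
10. lost-time incident rate 11 > 6 → not met
11. condition 'performs work above three stories' does not hold → requirement n/a → met
Not met: 1, 2, 3, 6, 9, 10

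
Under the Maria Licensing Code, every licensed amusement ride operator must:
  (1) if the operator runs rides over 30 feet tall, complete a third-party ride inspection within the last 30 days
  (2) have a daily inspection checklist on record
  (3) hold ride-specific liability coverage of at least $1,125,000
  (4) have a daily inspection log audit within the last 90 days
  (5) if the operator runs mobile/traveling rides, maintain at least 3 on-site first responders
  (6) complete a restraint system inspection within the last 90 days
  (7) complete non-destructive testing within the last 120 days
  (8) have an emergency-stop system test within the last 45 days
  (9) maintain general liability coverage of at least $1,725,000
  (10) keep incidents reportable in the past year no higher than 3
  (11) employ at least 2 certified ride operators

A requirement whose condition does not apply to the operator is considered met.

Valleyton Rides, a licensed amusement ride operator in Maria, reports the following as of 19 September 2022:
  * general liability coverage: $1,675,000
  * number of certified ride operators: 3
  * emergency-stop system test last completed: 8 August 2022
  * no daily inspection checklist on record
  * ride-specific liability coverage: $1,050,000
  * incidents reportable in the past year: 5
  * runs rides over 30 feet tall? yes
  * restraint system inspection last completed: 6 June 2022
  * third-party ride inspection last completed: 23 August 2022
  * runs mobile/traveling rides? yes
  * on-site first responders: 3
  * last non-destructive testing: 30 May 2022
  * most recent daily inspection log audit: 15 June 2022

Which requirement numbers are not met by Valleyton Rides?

2, 3, 4, 6, 9, 10

1. condition 'runs rides over 30 feet tall' holds; third-party ride inspection 27 days ago vs limit 30 → met
2. daily inspection checklist absent → not met
3. ride-specific liability coverage $1,050,000 < $1,125,000 → not met
4. daily inspection log audit 96 days ago vs limit 90 → not met
5. condition 'runs mobile/traveling rides' holds; on-site first responders 3 ≥ 3 → met
6. restraint system inspection 105 days ago vs limit 90 → not met
7. non-destructive testing 112 days ago vs limit 120 → met
8. emergency-stop system test 42 days ago vs limit 45 → met
9. general liability coverage $1,675,000 < $1,725,000 → not met
10. incidents reportable in the past year 5 > 3 → not met
11. certified ride operators 3 ≥ 2 → met
Not met: 2, 3, 4, 6, 9, 10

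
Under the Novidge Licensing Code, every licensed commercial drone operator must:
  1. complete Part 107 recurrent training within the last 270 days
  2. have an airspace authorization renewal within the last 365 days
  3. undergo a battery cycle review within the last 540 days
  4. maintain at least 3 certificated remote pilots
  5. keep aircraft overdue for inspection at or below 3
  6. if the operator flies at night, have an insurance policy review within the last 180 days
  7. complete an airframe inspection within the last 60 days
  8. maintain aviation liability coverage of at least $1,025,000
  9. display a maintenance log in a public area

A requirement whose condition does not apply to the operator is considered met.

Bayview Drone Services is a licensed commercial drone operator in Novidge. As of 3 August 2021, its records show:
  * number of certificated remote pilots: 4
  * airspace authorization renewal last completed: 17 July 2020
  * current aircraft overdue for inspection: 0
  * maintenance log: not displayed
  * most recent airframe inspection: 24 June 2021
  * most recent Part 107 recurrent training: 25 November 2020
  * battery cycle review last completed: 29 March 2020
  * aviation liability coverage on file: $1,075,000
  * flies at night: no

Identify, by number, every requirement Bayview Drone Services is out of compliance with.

1. Part 107 recurrent training 251 days ago vs limit 270 → met
2. airspace authorization renewal 382 days ago vs limit 365 → not met
3. battery cycle review 492 days ago vs limit 540 → met
4. certificated remote pilots 4 ≥ 3 → met
5. aircraft overdue for inspection 0 ≤ 3 → met
6. condition 'flies at night' does not hold → requirement n/a → met
7. airframe inspection 40 days ago vs limit 60 → met
8. aviation liability coverage $1,075,000 ≥ $1,025,000 → met
9. maintenance log absent → not met
Not met: 2, 9

2, 9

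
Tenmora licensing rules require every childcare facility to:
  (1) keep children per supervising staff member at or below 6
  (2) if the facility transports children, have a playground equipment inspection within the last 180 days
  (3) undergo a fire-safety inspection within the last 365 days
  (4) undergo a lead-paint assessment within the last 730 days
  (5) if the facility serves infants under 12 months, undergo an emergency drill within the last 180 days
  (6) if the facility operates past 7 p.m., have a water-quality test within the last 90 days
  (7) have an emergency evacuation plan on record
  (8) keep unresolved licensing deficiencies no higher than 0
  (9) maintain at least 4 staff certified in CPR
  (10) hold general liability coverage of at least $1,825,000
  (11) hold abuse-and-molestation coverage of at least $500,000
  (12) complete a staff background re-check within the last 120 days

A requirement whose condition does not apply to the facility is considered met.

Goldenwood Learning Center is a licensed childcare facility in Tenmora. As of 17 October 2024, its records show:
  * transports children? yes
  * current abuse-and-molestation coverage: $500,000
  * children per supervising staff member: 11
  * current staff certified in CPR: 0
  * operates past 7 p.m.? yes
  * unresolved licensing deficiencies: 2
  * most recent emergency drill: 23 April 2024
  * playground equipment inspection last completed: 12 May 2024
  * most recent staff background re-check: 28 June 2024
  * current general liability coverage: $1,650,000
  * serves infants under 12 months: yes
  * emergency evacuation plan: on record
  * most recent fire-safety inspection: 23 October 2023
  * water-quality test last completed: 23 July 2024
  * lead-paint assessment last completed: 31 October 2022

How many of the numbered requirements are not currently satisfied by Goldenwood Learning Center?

1. children per supervising staff member 11 > 6 → not met
2. condition 'transports children' holds; playground equipment inspection 158 days ago vs limit 180 → met
3. fire-safety inspection 360 days ago vs limit 365 → met
4. lead-paint assessment 717 days ago vs limit 730 → met
5. condition 'serves infants under 12 months' holds; emergency drill 177 days ago vs limit 180 → met
6. condition 'operates past 7 p.m.' holds; water-quality test 86 days ago vs limit 90 → met
7. emergency evacuation plan present → met
8. unresolved licensing deficiencies 2 > 0 → not met
9. staff certified in CPR 0 < 4 → not met
10. general liability coverage $1,650,000 < $1,825,000 → not met
11. abuse-and-molestation coverage $500,000 ≥ $500,000 → met
12. staff background re-check 111 days ago vs limit 120 → met
Not met: 4 of 12

4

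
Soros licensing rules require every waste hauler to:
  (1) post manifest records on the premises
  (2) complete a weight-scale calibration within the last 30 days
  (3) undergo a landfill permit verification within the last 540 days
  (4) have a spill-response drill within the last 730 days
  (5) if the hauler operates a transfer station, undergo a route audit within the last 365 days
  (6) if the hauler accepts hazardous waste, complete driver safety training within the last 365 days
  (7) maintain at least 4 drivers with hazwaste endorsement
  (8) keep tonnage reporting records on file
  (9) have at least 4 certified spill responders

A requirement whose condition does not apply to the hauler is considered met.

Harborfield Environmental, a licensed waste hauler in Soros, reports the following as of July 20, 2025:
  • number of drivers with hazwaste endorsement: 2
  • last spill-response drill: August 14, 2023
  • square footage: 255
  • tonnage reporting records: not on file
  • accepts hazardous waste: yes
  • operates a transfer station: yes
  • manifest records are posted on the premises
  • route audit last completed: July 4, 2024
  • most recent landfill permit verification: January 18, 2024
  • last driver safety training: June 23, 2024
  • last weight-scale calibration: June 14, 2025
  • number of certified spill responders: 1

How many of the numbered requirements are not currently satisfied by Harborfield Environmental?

7

1. manifest records present → met
2. weight-scale calibration 36 days ago vs limit 30 → not met
3. landfill permit verification 549 days ago vs limit 540 → not met
4. spill-response drill 706 days ago vs limit 730 → met
5. condition 'operates a transfer station' holds; route audit 381 days ago vs limit 365 → not met
6. condition 'accepts hazardous waste' holds; driver safety training 392 days ago vs limit 365 → not met
7. drivers with hazwaste endorsement 2 < 4 → not met
8. tonnage reporting records absent → not met
9. certified spill responders 1 < 4 → not met
Not met: 7 of 9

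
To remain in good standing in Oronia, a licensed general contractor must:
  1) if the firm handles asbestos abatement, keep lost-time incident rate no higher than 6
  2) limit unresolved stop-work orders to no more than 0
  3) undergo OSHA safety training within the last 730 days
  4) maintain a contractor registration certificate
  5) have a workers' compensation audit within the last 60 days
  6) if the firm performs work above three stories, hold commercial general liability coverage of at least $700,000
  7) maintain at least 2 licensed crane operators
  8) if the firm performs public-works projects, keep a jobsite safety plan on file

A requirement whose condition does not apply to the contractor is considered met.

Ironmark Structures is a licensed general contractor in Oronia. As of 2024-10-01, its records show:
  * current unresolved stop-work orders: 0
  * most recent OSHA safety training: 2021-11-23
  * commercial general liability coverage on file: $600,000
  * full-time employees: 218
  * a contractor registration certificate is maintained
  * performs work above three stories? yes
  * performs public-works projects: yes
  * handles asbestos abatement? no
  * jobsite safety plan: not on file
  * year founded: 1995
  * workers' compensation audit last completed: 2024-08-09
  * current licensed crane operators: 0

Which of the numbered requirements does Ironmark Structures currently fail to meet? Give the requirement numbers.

3, 6, 7, 8

1. condition 'handles asbestos abatement' does not hold → requirement n/a → met
2. unresolved stop-work orders 0 ≤ 0 → met
3. OSHA safety training 1043 days ago vs limit 730 → not met
4. contractor registration certificate present → met
5. workers' compensation audit 53 days ago vs limit 60 → met
6. condition 'performs work above three stories' holds; commercial general liability coverage $600,000 < $700,000 → not met
7. licensed crane operators 0 < 2 → not met
8. condition 'performs public-works projects' holds; jobsite safety plan absent → not met
Not met: 3, 6, 7, 8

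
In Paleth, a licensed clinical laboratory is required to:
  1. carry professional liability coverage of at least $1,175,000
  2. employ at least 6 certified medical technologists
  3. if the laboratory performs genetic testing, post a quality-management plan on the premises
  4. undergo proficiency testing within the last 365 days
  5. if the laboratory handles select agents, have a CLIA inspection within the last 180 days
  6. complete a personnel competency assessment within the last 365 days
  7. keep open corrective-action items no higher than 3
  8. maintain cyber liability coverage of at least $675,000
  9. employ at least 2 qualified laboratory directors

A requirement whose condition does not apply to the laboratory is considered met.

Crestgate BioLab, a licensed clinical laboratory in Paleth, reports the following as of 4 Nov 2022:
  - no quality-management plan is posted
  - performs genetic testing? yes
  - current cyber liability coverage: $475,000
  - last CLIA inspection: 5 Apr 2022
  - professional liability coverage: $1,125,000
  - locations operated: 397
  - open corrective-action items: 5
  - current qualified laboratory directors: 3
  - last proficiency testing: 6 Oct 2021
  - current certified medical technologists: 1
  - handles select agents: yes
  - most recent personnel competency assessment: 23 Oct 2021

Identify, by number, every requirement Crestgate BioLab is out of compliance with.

1, 2, 3, 4, 5, 6, 7, 8

1. professional liability coverage $1,125,000 < $1,175,000 → not met
2. certified medical technologists 1 < 6 → not met
3. condition 'performs genetic testing' holds; quality-management plan absent → not met
4. proficiency testing 394 days ago vs limit 365 → not met
5. condition 'handles select agents' holds; CLIA inspection 213 days ago vs limit 180 → not met
6. personnel competency assessment 377 days ago vs limit 365 → not met
7. open corrective-action items 5 > 3 → not met
8. cyber liability coverage $475,000 < $675,000 → not met
9. qualified laboratory directors 3 ≥ 2 → met
Not met: 1, 2, 3, 4, 5, 6, 7, 8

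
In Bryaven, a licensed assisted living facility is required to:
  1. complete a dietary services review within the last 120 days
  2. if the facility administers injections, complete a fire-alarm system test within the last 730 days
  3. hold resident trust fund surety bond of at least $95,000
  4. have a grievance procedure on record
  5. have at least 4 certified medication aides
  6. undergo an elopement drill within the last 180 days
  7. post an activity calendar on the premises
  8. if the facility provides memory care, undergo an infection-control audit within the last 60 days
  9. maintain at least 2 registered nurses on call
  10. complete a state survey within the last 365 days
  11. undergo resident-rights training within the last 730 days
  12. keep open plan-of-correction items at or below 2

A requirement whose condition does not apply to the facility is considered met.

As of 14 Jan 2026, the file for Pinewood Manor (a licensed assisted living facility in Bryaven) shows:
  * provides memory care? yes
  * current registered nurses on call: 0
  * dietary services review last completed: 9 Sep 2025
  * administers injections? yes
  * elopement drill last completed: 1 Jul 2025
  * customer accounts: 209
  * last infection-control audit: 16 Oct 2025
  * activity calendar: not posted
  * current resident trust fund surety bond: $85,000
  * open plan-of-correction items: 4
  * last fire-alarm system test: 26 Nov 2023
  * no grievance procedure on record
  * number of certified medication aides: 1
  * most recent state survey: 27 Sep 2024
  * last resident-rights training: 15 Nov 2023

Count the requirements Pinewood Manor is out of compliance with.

12

1. dietary services review 127 days ago vs limit 120 → not met
2. condition 'administers injections' holds; fire-alarm system test 780 days ago vs limit 730 → not met
3. resident trust fund surety bond $85,000 < $95,000 → not met
4. grievance procedure absent → not met
5. certified medication aides 1 < 4 → not met
6. elopement drill 197 days ago vs limit 180 → not met
7. activity calendar absent → not met
8. condition 'provides memory care' holds; infection-control audit 90 days ago vs limit 60 → not met
9. registered nurses on call 0 < 2 → not met
10. state survey 474 days ago vs limit 365 → not met
11. resident-rights training 791 days ago vs limit 730 → not met
12. open plan-of-correction items 4 > 2 → not met
Not met: 12 of 12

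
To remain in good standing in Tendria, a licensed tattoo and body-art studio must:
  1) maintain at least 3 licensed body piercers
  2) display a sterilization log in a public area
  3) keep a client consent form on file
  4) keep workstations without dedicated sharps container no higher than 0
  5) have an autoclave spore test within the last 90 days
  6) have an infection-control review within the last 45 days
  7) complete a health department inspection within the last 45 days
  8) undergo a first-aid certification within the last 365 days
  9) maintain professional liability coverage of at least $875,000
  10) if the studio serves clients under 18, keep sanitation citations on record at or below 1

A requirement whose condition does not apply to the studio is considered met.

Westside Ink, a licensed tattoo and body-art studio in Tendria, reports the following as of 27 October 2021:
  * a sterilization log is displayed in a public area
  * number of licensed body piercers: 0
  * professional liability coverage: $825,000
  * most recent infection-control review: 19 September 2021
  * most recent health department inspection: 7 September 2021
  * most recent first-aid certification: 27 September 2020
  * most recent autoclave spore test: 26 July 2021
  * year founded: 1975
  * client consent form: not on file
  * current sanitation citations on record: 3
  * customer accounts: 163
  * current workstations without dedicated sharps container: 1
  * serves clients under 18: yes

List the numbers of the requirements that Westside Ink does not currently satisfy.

1, 3, 4, 5, 7, 8, 9, 10

1. licensed body piercers 0 < 3 → not met
2. sterilization log present → met
3. client consent form absent → not met
4. workstations without dedicated sharps container 1 > 0 → not met
5. autoclave spore test 93 days ago vs limit 90 → not met
6. infection-control review 38 days ago vs limit 45 → met
7. health department inspection 50 days ago vs limit 45 → not met
8. first-aid certification 395 days ago vs limit 365 → not met
9. professional liability coverage $825,000 < $875,000 → not met
10. condition 'serves clients under 18' holds; sanitation citations on record 3 > 1 → not met
Not met: 1, 3, 4, 5, 7, 8, 9, 10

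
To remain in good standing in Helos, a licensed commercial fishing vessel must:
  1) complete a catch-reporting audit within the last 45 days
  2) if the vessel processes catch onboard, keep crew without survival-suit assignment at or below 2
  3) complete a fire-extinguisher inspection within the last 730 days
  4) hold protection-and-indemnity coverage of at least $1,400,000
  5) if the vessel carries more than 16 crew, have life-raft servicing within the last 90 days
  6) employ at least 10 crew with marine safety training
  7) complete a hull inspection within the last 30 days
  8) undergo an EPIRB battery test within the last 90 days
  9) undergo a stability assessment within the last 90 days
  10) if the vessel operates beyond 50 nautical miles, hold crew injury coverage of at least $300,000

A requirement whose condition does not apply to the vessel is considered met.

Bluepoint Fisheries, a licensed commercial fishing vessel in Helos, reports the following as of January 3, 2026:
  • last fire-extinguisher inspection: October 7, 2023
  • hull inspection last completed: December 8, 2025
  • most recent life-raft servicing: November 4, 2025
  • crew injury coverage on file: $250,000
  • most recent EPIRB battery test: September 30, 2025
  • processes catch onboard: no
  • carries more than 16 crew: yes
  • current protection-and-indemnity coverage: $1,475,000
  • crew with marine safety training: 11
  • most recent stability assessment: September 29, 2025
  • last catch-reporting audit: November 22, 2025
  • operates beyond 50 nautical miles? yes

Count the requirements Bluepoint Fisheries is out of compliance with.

4

1. catch-reporting audit 42 days ago vs limit 45 → met
2. condition 'processes catch onboard' does not hold → requirement n/a → met
3. fire-extinguisher inspection 819 days ago vs limit 730 → not met
4. protection-and-indemnity coverage $1,475,000 ≥ $1,400,000 → met
5. condition 'carries more than 16 crew' holds; life-raft servicing 60 days ago vs limit 90 → met
6. crew with marine safety training 11 ≥ 10 → met
7. hull inspection 26 days ago vs limit 30 → met
8. EPIRB battery test 95 days ago vs limit 90 → not met
9. stability assessment 96 days ago vs limit 90 → not met
10. condition 'operates beyond 50 nautical miles' holds; crew injury coverage $250,000 < $300,000 → not met
Not met: 4 of 10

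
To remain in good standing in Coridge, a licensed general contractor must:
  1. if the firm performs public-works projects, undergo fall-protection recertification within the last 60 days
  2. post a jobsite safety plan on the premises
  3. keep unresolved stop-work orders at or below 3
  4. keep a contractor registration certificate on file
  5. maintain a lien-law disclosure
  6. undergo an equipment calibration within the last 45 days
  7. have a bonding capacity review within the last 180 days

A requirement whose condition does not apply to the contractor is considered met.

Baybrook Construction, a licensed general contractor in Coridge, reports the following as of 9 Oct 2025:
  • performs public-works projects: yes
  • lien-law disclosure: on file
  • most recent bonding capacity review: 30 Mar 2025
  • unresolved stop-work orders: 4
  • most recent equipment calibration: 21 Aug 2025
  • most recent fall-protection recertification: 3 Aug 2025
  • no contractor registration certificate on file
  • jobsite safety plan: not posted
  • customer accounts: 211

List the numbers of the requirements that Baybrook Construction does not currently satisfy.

1, 2, 3, 4, 6, 7

1. condition 'performs public-works projects' holds; fall-protection recertification 67 days ago vs limit 60 → not met
2. jobsite safety plan absent → not met
3. unresolved stop-work orders 4 > 3 → not met
4. contractor registration certificate absent → not met
5. lien-law disclosure present → met
6. equipment calibration 49 days ago vs limit 45 → not met
7. bonding capacity review 193 days ago vs limit 180 → not met
Not met: 1, 2, 3, 4, 6, 7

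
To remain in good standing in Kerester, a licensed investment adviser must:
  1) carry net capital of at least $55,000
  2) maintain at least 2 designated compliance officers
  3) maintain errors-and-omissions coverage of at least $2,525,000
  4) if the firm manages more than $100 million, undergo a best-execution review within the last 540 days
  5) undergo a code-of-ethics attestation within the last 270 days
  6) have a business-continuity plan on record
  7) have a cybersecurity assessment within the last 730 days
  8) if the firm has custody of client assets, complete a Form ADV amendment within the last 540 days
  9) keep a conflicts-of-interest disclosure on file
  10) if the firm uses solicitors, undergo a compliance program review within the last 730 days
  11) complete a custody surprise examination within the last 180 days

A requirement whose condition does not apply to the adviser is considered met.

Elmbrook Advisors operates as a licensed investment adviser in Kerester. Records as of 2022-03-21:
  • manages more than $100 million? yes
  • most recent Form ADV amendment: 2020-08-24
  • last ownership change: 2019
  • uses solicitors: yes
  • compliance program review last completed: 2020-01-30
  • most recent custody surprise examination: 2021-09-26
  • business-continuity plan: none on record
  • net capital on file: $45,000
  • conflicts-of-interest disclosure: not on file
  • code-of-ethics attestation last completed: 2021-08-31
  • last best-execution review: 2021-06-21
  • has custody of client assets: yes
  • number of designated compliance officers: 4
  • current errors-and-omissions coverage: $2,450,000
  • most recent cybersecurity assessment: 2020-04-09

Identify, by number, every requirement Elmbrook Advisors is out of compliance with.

1. net capital $45,000 < $55,000 → not met
2. designated compliance officers 4 ≥ 2 → met
3. errors-and-omissions coverage $2,450,000 < $2,525,000 → not met
4. condition 'manages more than $100 million' holds; best-execution review 273 days ago vs limit 540 → met
5. code-of-ethics attestation 202 days ago vs limit 270 → met
6. business-continuity plan absent → not met
7. cybersecurity assessment 711 days ago vs limit 730 → met
8. condition 'has custody of client assets' holds; Form ADV amendment 574 days ago vs limit 540 → not met
9. conflicts-of-interest disclosure absent → not met
10. condition 'uses solicitors' holds; compliance program review 781 days ago vs limit 730 → not met
11. custody surprise examination 176 days ago vs limit 180 → met
Not met: 1, 3, 6, 8, 9, 10

1, 3, 6, 8, 9, 10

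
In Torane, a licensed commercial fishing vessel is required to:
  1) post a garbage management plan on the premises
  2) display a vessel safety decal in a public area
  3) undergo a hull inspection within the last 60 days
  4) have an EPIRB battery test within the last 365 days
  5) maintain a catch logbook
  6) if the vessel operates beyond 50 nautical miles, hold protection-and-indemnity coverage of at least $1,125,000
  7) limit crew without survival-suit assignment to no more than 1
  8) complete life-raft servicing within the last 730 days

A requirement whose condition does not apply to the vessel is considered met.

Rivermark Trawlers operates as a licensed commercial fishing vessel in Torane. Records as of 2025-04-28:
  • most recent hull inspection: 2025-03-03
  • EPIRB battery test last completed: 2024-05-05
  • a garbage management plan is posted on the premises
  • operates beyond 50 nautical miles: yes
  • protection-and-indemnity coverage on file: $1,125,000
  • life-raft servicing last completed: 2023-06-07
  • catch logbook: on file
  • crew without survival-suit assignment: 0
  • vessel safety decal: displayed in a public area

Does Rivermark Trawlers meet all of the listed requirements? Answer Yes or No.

Yes

1. garbage management plan present → met
2. vessel safety decal present → met
3. hull inspection 56 days ago vs limit 60 → met
4. EPIRB battery test 358 days ago vs limit 365 → met
5. catch logbook present → met
6. condition 'operates beyond 50 nautical miles' holds; protection-and-indemnity coverage $1,125,000 ≥ $1,125,000 → met
7. crew without survival-suit assignment 0 ≤ 1 → met
8. life-raft servicing 691 days ago vs limit 730 → met
All met.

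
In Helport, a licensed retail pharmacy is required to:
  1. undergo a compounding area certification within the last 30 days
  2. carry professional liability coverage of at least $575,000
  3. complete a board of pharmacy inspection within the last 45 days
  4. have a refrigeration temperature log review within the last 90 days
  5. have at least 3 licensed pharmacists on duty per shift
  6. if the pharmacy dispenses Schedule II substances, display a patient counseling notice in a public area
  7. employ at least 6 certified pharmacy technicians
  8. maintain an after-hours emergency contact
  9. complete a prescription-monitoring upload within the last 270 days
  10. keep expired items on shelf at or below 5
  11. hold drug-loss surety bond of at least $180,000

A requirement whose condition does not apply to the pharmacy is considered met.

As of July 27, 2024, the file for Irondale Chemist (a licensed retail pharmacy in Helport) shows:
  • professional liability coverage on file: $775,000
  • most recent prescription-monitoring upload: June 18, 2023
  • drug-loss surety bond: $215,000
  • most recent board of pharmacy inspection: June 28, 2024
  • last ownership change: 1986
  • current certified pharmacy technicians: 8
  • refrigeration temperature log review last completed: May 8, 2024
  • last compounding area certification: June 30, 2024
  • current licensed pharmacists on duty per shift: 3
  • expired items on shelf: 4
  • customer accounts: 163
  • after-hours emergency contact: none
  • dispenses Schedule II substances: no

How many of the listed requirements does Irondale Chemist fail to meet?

2

1. compounding area certification 27 days ago vs limit 30 → met
2. professional liability coverage $775,000 ≥ $575,000 → met
3. board of pharmacy inspection 29 days ago vs limit 45 → met
4. refrigeration temperature log review 80 days ago vs limit 90 → met
5. licensed pharmacists on duty per shift 3 ≥ 3 → met
6. condition 'dispenses Schedule II substances' does not hold → requirement n/a → met
7. certified pharmacy technicians 8 ≥ 6 → met
8. after-hours emergency contact absent → not met
9. prescription-monitoring upload 405 days ago vs limit 270 → not met
10. expired items on shelf 4 ≤ 5 → met
11. drug-loss surety bond $215,000 ≥ $180,000 → met
Not met: 2 of 11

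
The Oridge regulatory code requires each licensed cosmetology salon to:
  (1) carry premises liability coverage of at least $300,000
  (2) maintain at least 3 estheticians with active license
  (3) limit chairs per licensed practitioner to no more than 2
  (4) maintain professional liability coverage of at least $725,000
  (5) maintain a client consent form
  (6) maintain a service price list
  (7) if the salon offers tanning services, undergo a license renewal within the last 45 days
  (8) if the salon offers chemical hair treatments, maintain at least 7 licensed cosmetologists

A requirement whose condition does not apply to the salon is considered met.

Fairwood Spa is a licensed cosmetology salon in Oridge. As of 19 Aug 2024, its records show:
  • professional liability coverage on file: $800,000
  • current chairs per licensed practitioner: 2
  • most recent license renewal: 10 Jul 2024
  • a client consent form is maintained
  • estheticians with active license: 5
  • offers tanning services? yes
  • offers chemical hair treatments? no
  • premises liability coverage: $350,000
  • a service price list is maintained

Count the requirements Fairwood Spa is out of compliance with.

0

1. premises liability coverage $350,000 ≥ $300,000 → met
2. estheticians with active license 5 ≥ 3 → met
3. chairs per licensed practitioner 2 ≤ 2 → met
4. professional liability coverage $800,000 ≥ $725,000 → met
5. client consent form present → met
6. service price list present → met
7. condition 'offers tanning services' holds; license renewal 40 days ago vs limit 45 → met
8. condition 'offers chemical hair treatments' does not hold → requirement n/a → met
Not met: 0 of 8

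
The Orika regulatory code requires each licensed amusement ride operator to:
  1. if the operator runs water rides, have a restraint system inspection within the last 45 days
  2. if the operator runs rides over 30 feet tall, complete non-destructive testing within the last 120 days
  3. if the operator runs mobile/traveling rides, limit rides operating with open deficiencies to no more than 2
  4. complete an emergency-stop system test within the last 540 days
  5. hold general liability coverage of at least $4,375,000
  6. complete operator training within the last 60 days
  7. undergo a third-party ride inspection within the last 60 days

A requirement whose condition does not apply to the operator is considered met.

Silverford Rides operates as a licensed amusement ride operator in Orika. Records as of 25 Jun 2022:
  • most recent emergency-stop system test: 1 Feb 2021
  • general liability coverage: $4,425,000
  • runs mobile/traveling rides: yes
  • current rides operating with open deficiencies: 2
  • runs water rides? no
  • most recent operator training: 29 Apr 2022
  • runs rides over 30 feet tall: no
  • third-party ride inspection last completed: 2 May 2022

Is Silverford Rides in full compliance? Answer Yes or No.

1. condition 'runs water rides' does not hold → requirement n/a → met
2. condition 'runs rides over 30 feet tall' does not hold → requirement n/a → met
3. condition 'runs mobile/traveling rides' holds; rides operating with open deficiencies 2 ≤ 2 → met
4. emergency-stop system test 509 days ago vs limit 540 → met
5. general liability coverage $4,425,000 ≥ $4,375,000 → met
6. operator training 57 days ago vs limit 60 → met
7. third-party ride inspection 54 days ago vs limit 60 → met
All met.

Yes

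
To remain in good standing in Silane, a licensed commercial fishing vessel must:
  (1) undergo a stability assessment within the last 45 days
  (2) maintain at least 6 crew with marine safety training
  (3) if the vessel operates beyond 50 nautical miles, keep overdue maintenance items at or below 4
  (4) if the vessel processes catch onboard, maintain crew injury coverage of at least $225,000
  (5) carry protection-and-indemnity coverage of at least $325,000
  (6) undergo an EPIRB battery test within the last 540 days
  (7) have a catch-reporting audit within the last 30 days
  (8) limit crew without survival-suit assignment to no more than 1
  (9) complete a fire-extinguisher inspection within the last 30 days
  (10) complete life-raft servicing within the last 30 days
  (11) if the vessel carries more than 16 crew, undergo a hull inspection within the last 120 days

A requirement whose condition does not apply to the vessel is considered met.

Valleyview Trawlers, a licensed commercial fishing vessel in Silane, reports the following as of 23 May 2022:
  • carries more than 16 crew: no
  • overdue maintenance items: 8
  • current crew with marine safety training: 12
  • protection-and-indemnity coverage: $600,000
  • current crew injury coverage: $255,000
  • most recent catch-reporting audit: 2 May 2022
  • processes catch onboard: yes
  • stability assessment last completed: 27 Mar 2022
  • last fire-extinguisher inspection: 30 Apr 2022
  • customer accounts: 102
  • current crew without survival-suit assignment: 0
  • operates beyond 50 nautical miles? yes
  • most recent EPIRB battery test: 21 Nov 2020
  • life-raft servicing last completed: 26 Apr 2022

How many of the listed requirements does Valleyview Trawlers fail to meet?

3

1. stability assessment 57 days ago vs limit 45 → not met
2. crew with marine safety training 12 ≥ 6 → met
3. condition 'operates beyond 50 nautical miles' holds; overdue maintenance items 8 > 4 → not met
4. condition 'processes catch onboard' holds; crew injury coverage $255,000 ≥ $225,000 → met
5. protection-and-indemnity coverage $600,000 ≥ $325,000 → met
6. EPIRB battery test 548 days ago vs limit 540 → not met
7. catch-reporting audit 21 days ago vs limit 30 → met
8. crew without survival-suit assignment 0 ≤ 1 → met
9. fire-extinguisher inspection 23 days ago vs limit 30 → met
10. life-raft servicing 27 days ago vs limit 30 → met
11. condition 'carries more than 16 crew' does not hold → requirement n/a → met
Not met: 3 of 11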